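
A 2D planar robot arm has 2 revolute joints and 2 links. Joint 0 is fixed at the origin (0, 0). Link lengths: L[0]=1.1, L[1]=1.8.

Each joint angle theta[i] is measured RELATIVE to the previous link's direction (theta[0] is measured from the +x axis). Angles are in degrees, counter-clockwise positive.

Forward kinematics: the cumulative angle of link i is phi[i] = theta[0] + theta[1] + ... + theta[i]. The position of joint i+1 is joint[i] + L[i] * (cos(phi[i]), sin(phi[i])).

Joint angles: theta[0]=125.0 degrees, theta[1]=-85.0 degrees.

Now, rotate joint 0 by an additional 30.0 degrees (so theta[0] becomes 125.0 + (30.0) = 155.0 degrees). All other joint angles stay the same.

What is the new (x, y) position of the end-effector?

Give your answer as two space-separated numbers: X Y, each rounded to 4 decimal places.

joint[0] = (0.0000, 0.0000)  (base)
link 0: phi[0] = 155 = 155 deg
  cos(155 deg) = -0.9063, sin(155 deg) = 0.4226
  joint[1] = (0.0000, 0.0000) + 1.1 * (-0.9063, 0.4226) = (0.0000 + -0.9969, 0.0000 + 0.4649) = (-0.9969, 0.4649)
link 1: phi[1] = 155 + -85 = 70 deg
  cos(70 deg) = 0.3420, sin(70 deg) = 0.9397
  joint[2] = (-0.9969, 0.4649) + 1.8 * (0.3420, 0.9397) = (-0.9969 + 0.6156, 0.4649 + 1.6914) = (-0.3813, 2.1563)
End effector: (-0.3813, 2.1563)

Answer: -0.3813 2.1563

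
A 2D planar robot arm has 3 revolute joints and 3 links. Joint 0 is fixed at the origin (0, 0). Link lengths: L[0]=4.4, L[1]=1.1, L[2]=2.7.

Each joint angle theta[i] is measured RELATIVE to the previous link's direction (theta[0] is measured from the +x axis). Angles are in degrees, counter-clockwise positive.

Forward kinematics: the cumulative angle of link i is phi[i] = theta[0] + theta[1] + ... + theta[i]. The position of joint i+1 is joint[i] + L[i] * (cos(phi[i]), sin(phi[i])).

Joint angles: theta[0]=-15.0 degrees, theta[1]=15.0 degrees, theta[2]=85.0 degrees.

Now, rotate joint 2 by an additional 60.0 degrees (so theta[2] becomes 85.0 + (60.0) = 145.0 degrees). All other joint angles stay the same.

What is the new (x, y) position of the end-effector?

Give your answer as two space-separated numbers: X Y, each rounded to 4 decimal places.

joint[0] = (0.0000, 0.0000)  (base)
link 0: phi[0] = -15 = -15 deg
  cos(-15 deg) = 0.9659, sin(-15 deg) = -0.2588
  joint[1] = (0.0000, 0.0000) + 4.4 * (0.9659, -0.2588) = (0.0000 + 4.2501, 0.0000 + -1.1388) = (4.2501, -1.1388)
link 1: phi[1] = -15 + 15 = 0 deg
  cos(0 deg) = 1.0000, sin(0 deg) = 0.0000
  joint[2] = (4.2501, -1.1388) + 1.1 * (1.0000, 0.0000) = (4.2501 + 1.1000, -1.1388 + 0.0000) = (5.3501, -1.1388)
link 2: phi[2] = -15 + 15 + 145 = 145 deg
  cos(145 deg) = -0.8192, sin(145 deg) = 0.5736
  joint[3] = (5.3501, -1.1388) + 2.7 * (-0.8192, 0.5736) = (5.3501 + -2.2117, -1.1388 + 1.5487) = (3.1384, 0.4099)
End effector: (3.1384, 0.4099)

Answer: 3.1384 0.4099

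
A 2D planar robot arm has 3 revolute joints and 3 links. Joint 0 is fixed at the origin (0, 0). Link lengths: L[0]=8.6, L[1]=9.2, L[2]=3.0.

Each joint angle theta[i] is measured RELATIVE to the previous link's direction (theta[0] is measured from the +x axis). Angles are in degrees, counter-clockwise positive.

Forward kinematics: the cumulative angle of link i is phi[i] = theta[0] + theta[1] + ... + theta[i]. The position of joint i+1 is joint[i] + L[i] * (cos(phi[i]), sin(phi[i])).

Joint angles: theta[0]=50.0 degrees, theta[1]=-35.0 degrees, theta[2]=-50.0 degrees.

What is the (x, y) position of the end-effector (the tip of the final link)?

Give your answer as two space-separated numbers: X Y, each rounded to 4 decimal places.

joint[0] = (0.0000, 0.0000)  (base)
link 0: phi[0] = 50 = 50 deg
  cos(50 deg) = 0.6428, sin(50 deg) = 0.7660
  joint[1] = (0.0000, 0.0000) + 8.6 * (0.6428, 0.7660) = (0.0000 + 5.5280, 0.0000 + 6.5880) = (5.5280, 6.5880)
link 1: phi[1] = 50 + -35 = 15 deg
  cos(15 deg) = 0.9659, sin(15 deg) = 0.2588
  joint[2] = (5.5280, 6.5880) + 9.2 * (0.9659, 0.2588) = (5.5280 + 8.8865, 6.5880 + 2.3811) = (14.4145, 8.9691)
link 2: phi[2] = 50 + -35 + -50 = -35 deg
  cos(-35 deg) = 0.8192, sin(-35 deg) = -0.5736
  joint[3] = (14.4145, 8.9691) + 3 * (0.8192, -0.5736) = (14.4145 + 2.4575, 8.9691 + -1.7207) = (16.8719, 7.2484)
End effector: (16.8719, 7.2484)

Answer: 16.8719 7.2484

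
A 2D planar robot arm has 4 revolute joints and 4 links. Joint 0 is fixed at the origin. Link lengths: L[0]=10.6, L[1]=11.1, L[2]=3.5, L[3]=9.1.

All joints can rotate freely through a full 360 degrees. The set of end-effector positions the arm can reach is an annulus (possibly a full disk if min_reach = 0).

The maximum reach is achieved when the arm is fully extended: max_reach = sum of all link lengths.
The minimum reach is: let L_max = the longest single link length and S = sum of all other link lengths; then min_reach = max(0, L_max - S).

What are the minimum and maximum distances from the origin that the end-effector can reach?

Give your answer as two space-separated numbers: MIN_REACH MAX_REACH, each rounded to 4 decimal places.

Answer: 0.0000 34.3000

Derivation:
Link lengths: [10.6, 11.1, 3.5, 9.1]
max_reach = 10.6 + 11.1 + 3.5 + 9.1 = 34.3
L_max = max([10.6, 11.1, 3.5, 9.1]) = 11.1
S (sum of others) = 34.3 - 11.1 = 23.2
min_reach = max(0, 11.1 - 23.2) = max(0, -12.1) = 0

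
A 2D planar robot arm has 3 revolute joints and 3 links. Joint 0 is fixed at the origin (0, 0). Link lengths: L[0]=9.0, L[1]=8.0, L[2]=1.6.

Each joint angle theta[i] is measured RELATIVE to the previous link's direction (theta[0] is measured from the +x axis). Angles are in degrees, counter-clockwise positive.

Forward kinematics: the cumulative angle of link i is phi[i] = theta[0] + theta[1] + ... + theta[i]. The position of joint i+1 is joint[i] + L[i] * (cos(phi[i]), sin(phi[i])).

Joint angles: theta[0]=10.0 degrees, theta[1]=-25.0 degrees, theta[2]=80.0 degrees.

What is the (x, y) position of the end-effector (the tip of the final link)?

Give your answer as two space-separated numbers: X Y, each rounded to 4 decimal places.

joint[0] = (0.0000, 0.0000)  (base)
link 0: phi[0] = 10 = 10 deg
  cos(10 deg) = 0.9848, sin(10 deg) = 0.1736
  joint[1] = (0.0000, 0.0000) + 9 * (0.9848, 0.1736) = (0.0000 + 8.8633, 0.0000 + 1.5628) = (8.8633, 1.5628)
link 1: phi[1] = 10 + -25 = -15 deg
  cos(-15 deg) = 0.9659, sin(-15 deg) = -0.2588
  joint[2] = (8.8633, 1.5628) + 8 * (0.9659, -0.2588) = (8.8633 + 7.7274, 1.5628 + -2.0706) = (16.5907, -0.5077)
link 2: phi[2] = 10 + -25 + 80 = 65 deg
  cos(65 deg) = 0.4226, sin(65 deg) = 0.9063
  joint[3] = (16.5907, -0.5077) + 1.6 * (0.4226, 0.9063) = (16.5907 + 0.6762, -0.5077 + 1.4501) = (17.2669, 0.9424)
End effector: (17.2669, 0.9424)

Answer: 17.2669 0.9424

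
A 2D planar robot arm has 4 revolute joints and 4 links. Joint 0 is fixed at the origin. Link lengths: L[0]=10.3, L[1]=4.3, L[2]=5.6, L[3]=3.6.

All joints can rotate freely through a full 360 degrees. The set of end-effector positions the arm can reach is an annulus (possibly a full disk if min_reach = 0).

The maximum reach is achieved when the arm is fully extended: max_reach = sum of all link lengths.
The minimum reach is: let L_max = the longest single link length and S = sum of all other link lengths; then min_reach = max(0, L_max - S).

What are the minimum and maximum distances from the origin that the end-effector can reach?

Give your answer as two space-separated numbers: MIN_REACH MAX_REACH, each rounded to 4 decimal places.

Link lengths: [10.3, 4.3, 5.6, 3.6]
max_reach = 10.3 + 4.3 + 5.6 + 3.6 = 23.8
L_max = max([10.3, 4.3, 5.6, 3.6]) = 10.3
S (sum of others) = 23.8 - 10.3 = 13.5
min_reach = max(0, 10.3 - 13.5) = max(0, -3.2) = 0

Answer: 0.0000 23.8000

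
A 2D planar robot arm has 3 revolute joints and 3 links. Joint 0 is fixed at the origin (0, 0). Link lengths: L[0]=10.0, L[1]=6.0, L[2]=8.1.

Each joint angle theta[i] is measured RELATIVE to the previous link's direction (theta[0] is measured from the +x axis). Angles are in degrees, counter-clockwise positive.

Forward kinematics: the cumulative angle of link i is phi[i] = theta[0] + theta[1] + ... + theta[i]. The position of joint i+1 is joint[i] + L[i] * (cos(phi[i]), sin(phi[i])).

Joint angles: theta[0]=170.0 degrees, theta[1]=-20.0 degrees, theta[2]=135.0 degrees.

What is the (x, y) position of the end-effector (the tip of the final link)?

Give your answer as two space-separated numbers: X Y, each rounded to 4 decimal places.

joint[0] = (0.0000, 0.0000)  (base)
link 0: phi[0] = 170 = 170 deg
  cos(170 deg) = -0.9848, sin(170 deg) = 0.1736
  joint[1] = (0.0000, 0.0000) + 10 * (-0.9848, 0.1736) = (0.0000 + -9.8481, 0.0000 + 1.7365) = (-9.8481, 1.7365)
link 1: phi[1] = 170 + -20 = 150 deg
  cos(150 deg) = -0.8660, sin(150 deg) = 0.5000
  joint[2] = (-9.8481, 1.7365) + 6 * (-0.8660, 0.5000) = (-9.8481 + -5.1962, 1.7365 + 3.0000) = (-15.0442, 4.7365)
link 2: phi[2] = 170 + -20 + 135 = 285 deg
  cos(285 deg) = 0.2588, sin(285 deg) = -0.9659
  joint[3] = (-15.0442, 4.7365) + 8.1 * (0.2588, -0.9659) = (-15.0442 + 2.0964, 4.7365 + -7.8240) = (-12.9478, -3.0875)
End effector: (-12.9478, -3.0875)

Answer: -12.9478 -3.0875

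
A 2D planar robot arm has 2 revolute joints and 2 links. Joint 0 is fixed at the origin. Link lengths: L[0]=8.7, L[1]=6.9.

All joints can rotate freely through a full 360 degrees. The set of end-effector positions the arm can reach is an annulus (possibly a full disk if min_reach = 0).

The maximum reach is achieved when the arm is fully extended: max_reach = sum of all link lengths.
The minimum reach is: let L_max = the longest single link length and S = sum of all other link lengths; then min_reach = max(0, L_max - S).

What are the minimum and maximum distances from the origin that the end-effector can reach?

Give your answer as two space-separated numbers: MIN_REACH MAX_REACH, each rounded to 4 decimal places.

Answer: 1.8000 15.6000

Derivation:
Link lengths: [8.7, 6.9]
max_reach = 8.7 + 6.9 = 15.6
L_max = max([8.7, 6.9]) = 8.7
S (sum of others) = 15.6 - 8.7 = 6.9
min_reach = max(0, 8.7 - 6.9) = max(0, 1.8) = 1.8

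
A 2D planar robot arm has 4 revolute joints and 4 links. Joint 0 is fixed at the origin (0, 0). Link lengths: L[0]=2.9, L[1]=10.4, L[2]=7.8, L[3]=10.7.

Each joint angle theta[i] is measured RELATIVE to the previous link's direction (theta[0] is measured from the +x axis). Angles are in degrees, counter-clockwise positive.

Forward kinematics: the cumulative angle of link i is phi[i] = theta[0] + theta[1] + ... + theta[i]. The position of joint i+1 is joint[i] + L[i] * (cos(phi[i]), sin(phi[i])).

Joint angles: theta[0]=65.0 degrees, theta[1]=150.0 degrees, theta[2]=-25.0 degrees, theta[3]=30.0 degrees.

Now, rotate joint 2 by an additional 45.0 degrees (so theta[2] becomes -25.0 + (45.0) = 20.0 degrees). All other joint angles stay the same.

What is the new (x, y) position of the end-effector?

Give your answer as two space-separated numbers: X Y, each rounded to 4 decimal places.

Answer: -12.7001 -20.3856

Derivation:
joint[0] = (0.0000, 0.0000)  (base)
link 0: phi[0] = 65 = 65 deg
  cos(65 deg) = 0.4226, sin(65 deg) = 0.9063
  joint[1] = (0.0000, 0.0000) + 2.9 * (0.4226, 0.9063) = (0.0000 + 1.2256, 0.0000 + 2.6283) = (1.2256, 2.6283)
link 1: phi[1] = 65 + 150 = 215 deg
  cos(215 deg) = -0.8192, sin(215 deg) = -0.5736
  joint[2] = (1.2256, 2.6283) + 10.4 * (-0.8192, -0.5736) = (1.2256 + -8.5192, 2.6283 + -5.9652) = (-7.2936, -3.3369)
link 2: phi[2] = 65 + 150 + 20 = 235 deg
  cos(235 deg) = -0.5736, sin(235 deg) = -0.8192
  joint[3] = (-7.2936, -3.3369) + 7.8 * (-0.5736, -0.8192) = (-7.2936 + -4.4739, -3.3369 + -6.3894) = (-11.7675, -9.7263)
link 3: phi[3] = 65 + 150 + 20 + 30 = 265 deg
  cos(265 deg) = -0.0872, sin(265 deg) = -0.9962
  joint[4] = (-11.7675, -9.7263) + 10.7 * (-0.0872, -0.9962) = (-11.7675 + -0.9326, -9.7263 + -10.6593) = (-12.7001, -20.3856)
End effector: (-12.7001, -20.3856)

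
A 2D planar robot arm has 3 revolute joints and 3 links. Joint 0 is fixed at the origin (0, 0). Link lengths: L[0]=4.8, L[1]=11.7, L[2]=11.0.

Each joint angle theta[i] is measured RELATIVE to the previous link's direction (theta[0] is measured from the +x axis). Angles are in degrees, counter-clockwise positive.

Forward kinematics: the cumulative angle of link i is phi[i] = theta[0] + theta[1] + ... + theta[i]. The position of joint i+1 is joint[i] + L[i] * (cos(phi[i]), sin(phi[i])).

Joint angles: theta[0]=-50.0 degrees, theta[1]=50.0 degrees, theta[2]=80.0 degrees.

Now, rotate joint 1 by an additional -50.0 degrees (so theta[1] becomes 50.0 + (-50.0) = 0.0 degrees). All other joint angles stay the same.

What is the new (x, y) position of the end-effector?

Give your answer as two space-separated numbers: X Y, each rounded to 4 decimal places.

joint[0] = (0.0000, 0.0000)  (base)
link 0: phi[0] = -50 = -50 deg
  cos(-50 deg) = 0.6428, sin(-50 deg) = -0.7660
  joint[1] = (0.0000, 0.0000) + 4.8 * (0.6428, -0.7660) = (0.0000 + 3.0854, 0.0000 + -3.6770) = (3.0854, -3.6770)
link 1: phi[1] = -50 + 0 = -50 deg
  cos(-50 deg) = 0.6428, sin(-50 deg) = -0.7660
  joint[2] = (3.0854, -3.6770) + 11.7 * (0.6428, -0.7660) = (3.0854 + 7.5206, -3.6770 + -8.9627) = (10.6060, -12.6397)
link 2: phi[2] = -50 + 0 + 80 = 30 deg
  cos(30 deg) = 0.8660, sin(30 deg) = 0.5000
  joint[3] = (10.6060, -12.6397) + 11 * (0.8660, 0.5000) = (10.6060 + 9.5263, -12.6397 + 5.5000) = (20.1323, -7.1397)
End effector: (20.1323, -7.1397)

Answer: 20.1323 -7.1397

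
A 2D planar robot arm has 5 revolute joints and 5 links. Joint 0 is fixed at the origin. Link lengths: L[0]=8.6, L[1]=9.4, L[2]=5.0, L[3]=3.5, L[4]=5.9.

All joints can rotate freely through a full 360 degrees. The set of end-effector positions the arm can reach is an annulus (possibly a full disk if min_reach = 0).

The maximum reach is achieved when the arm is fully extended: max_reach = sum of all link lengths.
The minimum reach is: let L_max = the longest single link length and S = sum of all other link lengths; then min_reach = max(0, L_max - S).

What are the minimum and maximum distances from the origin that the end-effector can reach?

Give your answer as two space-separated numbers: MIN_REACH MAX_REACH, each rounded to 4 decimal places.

Link lengths: [8.6, 9.4, 5.0, 3.5, 5.9]
max_reach = 8.6 + 9.4 + 5 + 3.5 + 5.9 = 32.4
L_max = max([8.6, 9.4, 5.0, 3.5, 5.9]) = 9.4
S (sum of others) = 32.4 - 9.4 = 23
min_reach = max(0, 9.4 - 23) = max(0, -13.6) = 0

Answer: 0.0000 32.4000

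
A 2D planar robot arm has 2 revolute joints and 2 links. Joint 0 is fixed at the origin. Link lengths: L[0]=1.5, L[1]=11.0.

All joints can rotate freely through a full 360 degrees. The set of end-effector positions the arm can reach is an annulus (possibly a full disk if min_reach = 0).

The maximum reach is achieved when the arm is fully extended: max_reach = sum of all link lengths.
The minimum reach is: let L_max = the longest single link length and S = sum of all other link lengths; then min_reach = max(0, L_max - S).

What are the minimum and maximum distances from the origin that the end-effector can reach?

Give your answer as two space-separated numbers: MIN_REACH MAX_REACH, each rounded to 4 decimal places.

Link lengths: [1.5, 11.0]
max_reach = 1.5 + 11 = 12.5
L_max = max([1.5, 11.0]) = 11
S (sum of others) = 12.5 - 11 = 1.5
min_reach = max(0, 11 - 1.5) = max(0, 9.5) = 9.5

Answer: 9.5000 12.5000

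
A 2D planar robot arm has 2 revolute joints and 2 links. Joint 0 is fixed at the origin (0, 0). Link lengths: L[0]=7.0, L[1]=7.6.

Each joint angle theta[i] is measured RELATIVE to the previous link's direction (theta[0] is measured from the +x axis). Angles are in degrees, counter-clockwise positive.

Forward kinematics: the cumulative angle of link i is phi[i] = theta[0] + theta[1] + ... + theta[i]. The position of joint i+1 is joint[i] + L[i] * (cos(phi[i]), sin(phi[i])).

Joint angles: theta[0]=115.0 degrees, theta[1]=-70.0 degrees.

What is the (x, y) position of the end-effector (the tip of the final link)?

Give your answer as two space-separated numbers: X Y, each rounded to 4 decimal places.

joint[0] = (0.0000, 0.0000)  (base)
link 0: phi[0] = 115 = 115 deg
  cos(115 deg) = -0.4226, sin(115 deg) = 0.9063
  joint[1] = (0.0000, 0.0000) + 7 * (-0.4226, 0.9063) = (0.0000 + -2.9583, 0.0000 + 6.3442) = (-2.9583, 6.3442)
link 1: phi[1] = 115 + -70 = 45 deg
  cos(45 deg) = 0.7071, sin(45 deg) = 0.7071
  joint[2] = (-2.9583, 6.3442) + 7.6 * (0.7071, 0.7071) = (-2.9583 + 5.3740, 6.3442 + 5.3740) = (2.4157, 11.7182)
End effector: (2.4157, 11.7182)

Answer: 2.4157 11.7182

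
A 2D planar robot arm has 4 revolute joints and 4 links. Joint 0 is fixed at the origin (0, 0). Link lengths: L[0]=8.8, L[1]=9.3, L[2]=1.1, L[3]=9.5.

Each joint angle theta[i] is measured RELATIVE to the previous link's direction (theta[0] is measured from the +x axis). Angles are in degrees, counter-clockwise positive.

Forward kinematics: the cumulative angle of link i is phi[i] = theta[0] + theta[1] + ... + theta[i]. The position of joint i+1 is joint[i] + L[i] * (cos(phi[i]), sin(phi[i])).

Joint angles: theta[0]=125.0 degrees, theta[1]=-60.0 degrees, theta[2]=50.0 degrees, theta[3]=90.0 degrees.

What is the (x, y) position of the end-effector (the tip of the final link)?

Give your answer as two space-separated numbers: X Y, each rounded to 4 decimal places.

Answer: -10.1919 12.6193

Derivation:
joint[0] = (0.0000, 0.0000)  (base)
link 0: phi[0] = 125 = 125 deg
  cos(125 deg) = -0.5736, sin(125 deg) = 0.8192
  joint[1] = (0.0000, 0.0000) + 8.8 * (-0.5736, 0.8192) = (0.0000 + -5.0475, 0.0000 + 7.2085) = (-5.0475, 7.2085)
link 1: phi[1] = 125 + -60 = 65 deg
  cos(65 deg) = 0.4226, sin(65 deg) = 0.9063
  joint[2] = (-5.0475, 7.2085) + 9.3 * (0.4226, 0.9063) = (-5.0475 + 3.9303, 7.2085 + 8.4287) = (-1.1171, 15.6372)
link 2: phi[2] = 125 + -60 + 50 = 115 deg
  cos(115 deg) = -0.4226, sin(115 deg) = 0.9063
  joint[3] = (-1.1171, 15.6372) + 1.1 * (-0.4226, 0.9063) = (-1.1171 + -0.4649, 15.6372 + 0.9969) = (-1.5820, 16.6341)
link 3: phi[3] = 125 + -60 + 50 + 90 = 205 deg
  cos(205 deg) = -0.9063, sin(205 deg) = -0.4226
  joint[4] = (-1.5820, 16.6341) + 9.5 * (-0.9063, -0.4226) = (-1.5820 + -8.6099, 16.6341 + -4.0149) = (-10.1919, 12.6193)
End effector: (-10.1919, 12.6193)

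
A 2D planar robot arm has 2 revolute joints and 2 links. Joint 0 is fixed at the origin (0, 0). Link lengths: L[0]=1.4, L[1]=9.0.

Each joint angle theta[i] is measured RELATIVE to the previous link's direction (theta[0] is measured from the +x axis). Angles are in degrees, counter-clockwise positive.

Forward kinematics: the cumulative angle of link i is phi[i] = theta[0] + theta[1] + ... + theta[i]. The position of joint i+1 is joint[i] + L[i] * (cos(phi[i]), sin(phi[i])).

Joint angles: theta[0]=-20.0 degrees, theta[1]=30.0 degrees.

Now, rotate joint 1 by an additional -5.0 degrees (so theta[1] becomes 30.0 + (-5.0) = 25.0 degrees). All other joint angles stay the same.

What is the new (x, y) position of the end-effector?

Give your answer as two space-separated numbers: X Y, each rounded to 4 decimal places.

joint[0] = (0.0000, 0.0000)  (base)
link 0: phi[0] = -20 = -20 deg
  cos(-20 deg) = 0.9397, sin(-20 deg) = -0.3420
  joint[1] = (0.0000, 0.0000) + 1.4 * (0.9397, -0.3420) = (0.0000 + 1.3156, 0.0000 + -0.4788) = (1.3156, -0.4788)
link 1: phi[1] = -20 + 25 = 5 deg
  cos(5 deg) = 0.9962, sin(5 deg) = 0.0872
  joint[2] = (1.3156, -0.4788) + 9 * (0.9962, 0.0872) = (1.3156 + 8.9658, -0.4788 + 0.7844) = (10.2813, 0.3056)
End effector: (10.2813, 0.3056)

Answer: 10.2813 0.3056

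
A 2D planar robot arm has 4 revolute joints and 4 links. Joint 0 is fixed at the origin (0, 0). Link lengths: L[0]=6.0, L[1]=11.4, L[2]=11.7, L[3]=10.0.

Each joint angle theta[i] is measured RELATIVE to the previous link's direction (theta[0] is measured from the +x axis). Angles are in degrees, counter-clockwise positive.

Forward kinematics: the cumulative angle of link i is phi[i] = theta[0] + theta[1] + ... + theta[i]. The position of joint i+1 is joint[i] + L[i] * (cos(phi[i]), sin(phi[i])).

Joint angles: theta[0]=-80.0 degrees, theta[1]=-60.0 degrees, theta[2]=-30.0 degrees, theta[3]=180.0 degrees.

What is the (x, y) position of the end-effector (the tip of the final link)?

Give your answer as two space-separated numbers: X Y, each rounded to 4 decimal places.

joint[0] = (0.0000, 0.0000)  (base)
link 0: phi[0] = -80 = -80 deg
  cos(-80 deg) = 0.1736, sin(-80 deg) = -0.9848
  joint[1] = (0.0000, 0.0000) + 6 * (0.1736, -0.9848) = (0.0000 + 1.0419, 0.0000 + -5.9088) = (1.0419, -5.9088)
link 1: phi[1] = -80 + -60 = -140 deg
  cos(-140 deg) = -0.7660, sin(-140 deg) = -0.6428
  joint[2] = (1.0419, -5.9088) + 11.4 * (-0.7660, -0.6428) = (1.0419 + -8.7329, -5.9088 + -7.3278) = (-7.6910, -13.2366)
link 2: phi[2] = -80 + -60 + -30 = -170 deg
  cos(-170 deg) = -0.9848, sin(-170 deg) = -0.1736
  joint[3] = (-7.6910, -13.2366) + 11.7 * (-0.9848, -0.1736) = (-7.6910 + -11.5223, -13.2366 + -2.0317) = (-19.2133, -15.2683)
link 3: phi[3] = -80 + -60 + -30 + 180 = 10 deg
  cos(10 deg) = 0.9848, sin(10 deg) = 0.1736
  joint[4] = (-19.2133, -15.2683) + 10 * (0.9848, 0.1736) = (-19.2133 + 9.8481, -15.2683 + 1.7365) = (-9.3652, -13.5318)
End effector: (-9.3652, -13.5318)

Answer: -9.3652 -13.5318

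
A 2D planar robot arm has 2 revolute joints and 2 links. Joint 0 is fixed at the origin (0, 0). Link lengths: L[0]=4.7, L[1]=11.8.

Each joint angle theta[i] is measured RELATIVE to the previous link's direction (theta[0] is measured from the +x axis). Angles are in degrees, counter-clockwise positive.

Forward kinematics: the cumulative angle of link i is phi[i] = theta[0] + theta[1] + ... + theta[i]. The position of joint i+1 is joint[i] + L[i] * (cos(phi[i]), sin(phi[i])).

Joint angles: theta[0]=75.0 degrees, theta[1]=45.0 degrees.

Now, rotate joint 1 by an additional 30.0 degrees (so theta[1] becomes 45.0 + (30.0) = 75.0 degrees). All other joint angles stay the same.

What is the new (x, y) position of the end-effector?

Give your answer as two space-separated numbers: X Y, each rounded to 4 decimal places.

Answer: -9.0027 10.4399

Derivation:
joint[0] = (0.0000, 0.0000)  (base)
link 0: phi[0] = 75 = 75 deg
  cos(75 deg) = 0.2588, sin(75 deg) = 0.9659
  joint[1] = (0.0000, 0.0000) + 4.7 * (0.2588, 0.9659) = (0.0000 + 1.2164, 0.0000 + 4.5399) = (1.2164, 4.5399)
link 1: phi[1] = 75 + 75 = 150 deg
  cos(150 deg) = -0.8660, sin(150 deg) = 0.5000
  joint[2] = (1.2164, 4.5399) + 11.8 * (-0.8660, 0.5000) = (1.2164 + -10.2191, 4.5399 + 5.9000) = (-9.0027, 10.4399)
End effector: (-9.0027, 10.4399)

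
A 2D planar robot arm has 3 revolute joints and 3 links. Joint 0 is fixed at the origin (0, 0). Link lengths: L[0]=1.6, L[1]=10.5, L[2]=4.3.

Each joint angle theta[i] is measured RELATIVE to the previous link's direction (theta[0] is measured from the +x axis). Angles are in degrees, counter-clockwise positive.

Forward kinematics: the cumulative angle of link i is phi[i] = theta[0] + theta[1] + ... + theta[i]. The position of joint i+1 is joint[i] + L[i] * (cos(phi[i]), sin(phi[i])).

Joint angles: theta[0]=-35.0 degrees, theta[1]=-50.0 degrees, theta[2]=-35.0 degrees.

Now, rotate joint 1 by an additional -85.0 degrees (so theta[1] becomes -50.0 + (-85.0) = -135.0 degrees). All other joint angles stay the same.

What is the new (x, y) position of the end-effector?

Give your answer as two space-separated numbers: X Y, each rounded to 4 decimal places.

joint[0] = (0.0000, 0.0000)  (base)
link 0: phi[0] = -35 = -35 deg
  cos(-35 deg) = 0.8192, sin(-35 deg) = -0.5736
  joint[1] = (0.0000, 0.0000) + 1.6 * (0.8192, -0.5736) = (0.0000 + 1.3106, 0.0000 + -0.9177) = (1.3106, -0.9177)
link 1: phi[1] = -35 + -135 = -170 deg
  cos(-170 deg) = -0.9848, sin(-170 deg) = -0.1736
  joint[2] = (1.3106, -0.9177) + 10.5 * (-0.9848, -0.1736) = (1.3106 + -10.3405, -0.9177 + -1.8233) = (-9.0298, -2.7410)
link 2: phi[2] = -35 + -135 + -35 = -205 deg
  cos(-205 deg) = -0.9063, sin(-205 deg) = 0.4226
  joint[3] = (-9.0298, -2.7410) + 4.3 * (-0.9063, 0.4226) = (-9.0298 + -3.8971, -2.7410 + 1.8173) = (-12.9270, -0.9238)
End effector: (-12.9270, -0.9238)

Answer: -12.9270 -0.9238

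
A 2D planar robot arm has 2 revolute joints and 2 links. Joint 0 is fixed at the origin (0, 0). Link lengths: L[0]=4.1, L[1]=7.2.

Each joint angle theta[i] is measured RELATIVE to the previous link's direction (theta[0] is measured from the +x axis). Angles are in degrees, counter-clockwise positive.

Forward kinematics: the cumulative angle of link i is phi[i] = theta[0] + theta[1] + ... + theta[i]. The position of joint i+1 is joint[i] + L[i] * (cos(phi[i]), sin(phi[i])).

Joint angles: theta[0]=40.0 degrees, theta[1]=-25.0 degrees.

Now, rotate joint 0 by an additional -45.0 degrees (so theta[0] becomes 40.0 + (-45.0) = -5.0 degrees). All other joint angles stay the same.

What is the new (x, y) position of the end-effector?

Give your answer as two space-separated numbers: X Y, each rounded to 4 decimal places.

joint[0] = (0.0000, 0.0000)  (base)
link 0: phi[0] = -5 = -5 deg
  cos(-5 deg) = 0.9962, sin(-5 deg) = -0.0872
  joint[1] = (0.0000, 0.0000) + 4.1 * (0.9962, -0.0872) = (0.0000 + 4.0844, 0.0000 + -0.3573) = (4.0844, -0.3573)
link 1: phi[1] = -5 + -25 = -30 deg
  cos(-30 deg) = 0.8660, sin(-30 deg) = -0.5000
  joint[2] = (4.0844, -0.3573) + 7.2 * (0.8660, -0.5000) = (4.0844 + 6.2354, -0.3573 + -3.6000) = (10.3198, -3.9573)
End effector: (10.3198, -3.9573)

Answer: 10.3198 -3.9573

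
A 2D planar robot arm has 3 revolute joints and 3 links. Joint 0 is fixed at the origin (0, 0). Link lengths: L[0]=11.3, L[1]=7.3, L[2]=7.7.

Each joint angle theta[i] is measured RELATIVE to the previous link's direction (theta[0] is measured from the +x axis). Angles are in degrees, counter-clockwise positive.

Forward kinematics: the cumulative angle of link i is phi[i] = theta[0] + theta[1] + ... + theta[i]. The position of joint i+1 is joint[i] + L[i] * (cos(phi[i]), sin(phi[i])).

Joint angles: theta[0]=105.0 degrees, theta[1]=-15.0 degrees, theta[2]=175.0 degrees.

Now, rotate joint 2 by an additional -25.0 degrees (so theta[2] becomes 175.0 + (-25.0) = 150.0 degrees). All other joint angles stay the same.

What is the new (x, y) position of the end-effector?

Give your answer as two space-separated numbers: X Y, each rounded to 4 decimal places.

Answer: -6.7747 11.5466

Derivation:
joint[0] = (0.0000, 0.0000)  (base)
link 0: phi[0] = 105 = 105 deg
  cos(105 deg) = -0.2588, sin(105 deg) = 0.9659
  joint[1] = (0.0000, 0.0000) + 11.3 * (-0.2588, 0.9659) = (0.0000 + -2.9247, 0.0000 + 10.9150) = (-2.9247, 10.9150)
link 1: phi[1] = 105 + -15 = 90 deg
  cos(90 deg) = 0.0000, sin(90 deg) = 1.0000
  joint[2] = (-2.9247, 10.9150) + 7.3 * (0.0000, 1.0000) = (-2.9247 + 0.0000, 10.9150 + 7.3000) = (-2.9247, 18.2150)
link 2: phi[2] = 105 + -15 + 150 = 240 deg
  cos(240 deg) = -0.5000, sin(240 deg) = -0.8660
  joint[3] = (-2.9247, 18.2150) + 7.7 * (-0.5000, -0.8660) = (-2.9247 + -3.8500, 18.2150 + -6.6684) = (-6.7747, 11.5466)
End effector: (-6.7747, 11.5466)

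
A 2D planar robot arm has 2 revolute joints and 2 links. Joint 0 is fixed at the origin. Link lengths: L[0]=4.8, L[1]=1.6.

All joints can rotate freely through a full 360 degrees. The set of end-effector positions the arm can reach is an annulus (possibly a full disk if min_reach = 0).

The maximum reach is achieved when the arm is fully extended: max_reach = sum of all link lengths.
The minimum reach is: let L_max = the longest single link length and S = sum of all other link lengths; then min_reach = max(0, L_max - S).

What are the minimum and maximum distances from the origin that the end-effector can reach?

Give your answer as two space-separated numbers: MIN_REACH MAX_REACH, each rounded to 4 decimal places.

Link lengths: [4.8, 1.6]
max_reach = 4.8 + 1.6 = 6.4
L_max = max([4.8, 1.6]) = 4.8
S (sum of others) = 6.4 - 4.8 = 1.6
min_reach = max(0, 4.8 - 1.6) = max(0, 3.2) = 3.2

Answer: 3.2000 6.4000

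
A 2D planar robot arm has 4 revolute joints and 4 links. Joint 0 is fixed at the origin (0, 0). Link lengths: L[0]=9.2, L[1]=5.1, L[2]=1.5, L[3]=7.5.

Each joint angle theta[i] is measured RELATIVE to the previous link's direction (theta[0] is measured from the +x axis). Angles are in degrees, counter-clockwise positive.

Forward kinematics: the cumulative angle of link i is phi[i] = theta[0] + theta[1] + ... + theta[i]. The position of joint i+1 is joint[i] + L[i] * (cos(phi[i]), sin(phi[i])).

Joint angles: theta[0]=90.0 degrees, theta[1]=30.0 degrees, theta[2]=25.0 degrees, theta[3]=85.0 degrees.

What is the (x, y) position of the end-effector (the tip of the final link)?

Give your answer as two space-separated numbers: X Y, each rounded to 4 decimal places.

joint[0] = (0.0000, 0.0000)  (base)
link 0: phi[0] = 90 = 90 deg
  cos(90 deg) = 0.0000, sin(90 deg) = 1.0000
  joint[1] = (0.0000, 0.0000) + 9.2 * (0.0000, 1.0000) = (0.0000 + 0.0000, 0.0000 + 9.2000) = (0.0000, 9.2000)
link 1: phi[1] = 90 + 30 = 120 deg
  cos(120 deg) = -0.5000, sin(120 deg) = 0.8660
  joint[2] = (0.0000, 9.2000) + 5.1 * (-0.5000, 0.8660) = (0.0000 + -2.5500, 9.2000 + 4.4167) = (-2.5500, 13.6167)
link 2: phi[2] = 90 + 30 + 25 = 145 deg
  cos(145 deg) = -0.8192, sin(145 deg) = 0.5736
  joint[3] = (-2.5500, 13.6167) + 1.5 * (-0.8192, 0.5736) = (-2.5500 + -1.2287, 13.6167 + 0.8604) = (-3.7787, 14.4771)
link 3: phi[3] = 90 + 30 + 25 + 85 = 230 deg
  cos(230 deg) = -0.6428, sin(230 deg) = -0.7660
  joint[4] = (-3.7787, 14.4771) + 7.5 * (-0.6428, -0.7660) = (-3.7787 + -4.8209, 14.4771 + -5.7453) = (-8.5996, 8.7318)
End effector: (-8.5996, 8.7318)

Answer: -8.5996 8.7318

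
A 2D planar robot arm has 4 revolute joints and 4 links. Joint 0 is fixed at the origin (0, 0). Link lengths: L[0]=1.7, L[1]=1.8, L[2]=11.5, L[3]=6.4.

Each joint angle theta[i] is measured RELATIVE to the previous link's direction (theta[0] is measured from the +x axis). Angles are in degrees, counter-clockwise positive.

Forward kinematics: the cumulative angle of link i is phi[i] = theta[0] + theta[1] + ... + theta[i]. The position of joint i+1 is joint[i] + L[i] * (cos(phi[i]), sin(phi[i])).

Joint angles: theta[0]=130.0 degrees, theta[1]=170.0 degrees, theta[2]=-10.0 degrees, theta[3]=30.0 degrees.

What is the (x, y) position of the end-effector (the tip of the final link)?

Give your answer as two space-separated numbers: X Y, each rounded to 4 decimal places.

Answer: 8.6432 -15.1769

Derivation:
joint[0] = (0.0000, 0.0000)  (base)
link 0: phi[0] = 130 = 130 deg
  cos(130 deg) = -0.6428, sin(130 deg) = 0.7660
  joint[1] = (0.0000, 0.0000) + 1.7 * (-0.6428, 0.7660) = (0.0000 + -1.0927, 0.0000 + 1.3023) = (-1.0927, 1.3023)
link 1: phi[1] = 130 + 170 = 300 deg
  cos(300 deg) = 0.5000, sin(300 deg) = -0.8660
  joint[2] = (-1.0927, 1.3023) + 1.8 * (0.5000, -0.8660) = (-1.0927 + 0.9000, 1.3023 + -1.5588) = (-0.1927, -0.2566)
link 2: phi[2] = 130 + 170 + -10 = 290 deg
  cos(290 deg) = 0.3420, sin(290 deg) = -0.9397
  joint[3] = (-0.1927, -0.2566) + 11.5 * (0.3420, -0.9397) = (-0.1927 + 3.9332, -0.2566 + -10.8065) = (3.7405, -11.0630)
link 3: phi[3] = 130 + 170 + -10 + 30 = 320 deg
  cos(320 deg) = 0.7660, sin(320 deg) = -0.6428
  joint[4] = (3.7405, -11.0630) + 6.4 * (0.7660, -0.6428) = (3.7405 + 4.9027, -11.0630 + -4.1138) = (8.6432, -15.1769)
End effector: (8.6432, -15.1769)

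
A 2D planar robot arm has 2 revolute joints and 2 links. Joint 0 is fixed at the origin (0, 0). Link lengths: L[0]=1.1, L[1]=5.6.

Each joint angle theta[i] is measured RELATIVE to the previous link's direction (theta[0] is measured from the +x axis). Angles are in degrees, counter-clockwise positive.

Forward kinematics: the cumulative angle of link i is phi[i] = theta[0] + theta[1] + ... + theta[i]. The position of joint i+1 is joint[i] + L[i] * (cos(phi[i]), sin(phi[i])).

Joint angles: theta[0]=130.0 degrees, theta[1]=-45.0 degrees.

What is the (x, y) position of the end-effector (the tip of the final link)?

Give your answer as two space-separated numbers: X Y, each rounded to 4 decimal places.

joint[0] = (0.0000, 0.0000)  (base)
link 0: phi[0] = 130 = 130 deg
  cos(130 deg) = -0.6428, sin(130 deg) = 0.7660
  joint[1] = (0.0000, 0.0000) + 1.1 * (-0.6428, 0.7660) = (0.0000 + -0.7071, 0.0000 + 0.8426) = (-0.7071, 0.8426)
link 1: phi[1] = 130 + -45 = 85 deg
  cos(85 deg) = 0.0872, sin(85 deg) = 0.9962
  joint[2] = (-0.7071, 0.8426) + 5.6 * (0.0872, 0.9962) = (-0.7071 + 0.4881, 0.8426 + 5.5787) = (-0.2190, 6.4213)
End effector: (-0.2190, 6.4213)

Answer: -0.2190 6.4213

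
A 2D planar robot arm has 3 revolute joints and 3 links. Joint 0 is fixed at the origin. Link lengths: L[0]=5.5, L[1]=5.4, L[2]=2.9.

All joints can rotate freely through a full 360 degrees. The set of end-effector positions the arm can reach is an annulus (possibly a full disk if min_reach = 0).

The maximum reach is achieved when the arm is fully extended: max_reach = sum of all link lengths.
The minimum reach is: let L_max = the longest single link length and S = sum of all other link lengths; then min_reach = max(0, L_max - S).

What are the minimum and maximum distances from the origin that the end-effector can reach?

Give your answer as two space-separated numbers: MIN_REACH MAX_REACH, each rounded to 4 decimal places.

Answer: 0.0000 13.8000

Derivation:
Link lengths: [5.5, 5.4, 2.9]
max_reach = 5.5 + 5.4 + 2.9 = 13.8
L_max = max([5.5, 5.4, 2.9]) = 5.5
S (sum of others) = 13.8 - 5.5 = 8.3
min_reach = max(0, 5.5 - 8.3) = max(0, -2.8) = 0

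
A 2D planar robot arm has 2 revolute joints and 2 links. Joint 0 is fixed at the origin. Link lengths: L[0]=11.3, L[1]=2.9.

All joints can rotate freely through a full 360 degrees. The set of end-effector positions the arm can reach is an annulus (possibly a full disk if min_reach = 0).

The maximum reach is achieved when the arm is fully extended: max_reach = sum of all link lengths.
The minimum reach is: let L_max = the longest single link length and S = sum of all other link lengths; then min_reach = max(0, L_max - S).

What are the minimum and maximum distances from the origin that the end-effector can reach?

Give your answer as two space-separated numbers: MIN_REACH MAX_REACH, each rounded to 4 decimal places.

Link lengths: [11.3, 2.9]
max_reach = 11.3 + 2.9 = 14.2
L_max = max([11.3, 2.9]) = 11.3
S (sum of others) = 14.2 - 11.3 = 2.9
min_reach = max(0, 11.3 - 2.9) = max(0, 8.4) = 8.4

Answer: 8.4000 14.2000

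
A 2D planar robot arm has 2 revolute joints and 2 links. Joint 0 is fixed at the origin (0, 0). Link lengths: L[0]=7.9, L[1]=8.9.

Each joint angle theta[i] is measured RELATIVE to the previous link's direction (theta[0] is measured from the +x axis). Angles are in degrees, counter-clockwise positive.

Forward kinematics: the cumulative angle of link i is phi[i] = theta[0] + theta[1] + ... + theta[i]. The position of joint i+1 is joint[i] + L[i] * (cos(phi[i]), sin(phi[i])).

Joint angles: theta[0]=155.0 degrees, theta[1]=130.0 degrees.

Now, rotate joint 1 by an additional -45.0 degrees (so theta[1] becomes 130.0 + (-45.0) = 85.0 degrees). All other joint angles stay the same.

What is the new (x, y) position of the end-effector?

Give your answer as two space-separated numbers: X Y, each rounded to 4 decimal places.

joint[0] = (0.0000, 0.0000)  (base)
link 0: phi[0] = 155 = 155 deg
  cos(155 deg) = -0.9063, sin(155 deg) = 0.4226
  joint[1] = (0.0000, 0.0000) + 7.9 * (-0.9063, 0.4226) = (0.0000 + -7.1598, 0.0000 + 3.3387) = (-7.1598, 3.3387)
link 1: phi[1] = 155 + 85 = 240 deg
  cos(240 deg) = -0.5000, sin(240 deg) = -0.8660
  joint[2] = (-7.1598, 3.3387) + 8.9 * (-0.5000, -0.8660) = (-7.1598 + -4.4500, 3.3387 + -7.7076) = (-11.6098, -4.3689)
End effector: (-11.6098, -4.3689)

Answer: -11.6098 -4.3689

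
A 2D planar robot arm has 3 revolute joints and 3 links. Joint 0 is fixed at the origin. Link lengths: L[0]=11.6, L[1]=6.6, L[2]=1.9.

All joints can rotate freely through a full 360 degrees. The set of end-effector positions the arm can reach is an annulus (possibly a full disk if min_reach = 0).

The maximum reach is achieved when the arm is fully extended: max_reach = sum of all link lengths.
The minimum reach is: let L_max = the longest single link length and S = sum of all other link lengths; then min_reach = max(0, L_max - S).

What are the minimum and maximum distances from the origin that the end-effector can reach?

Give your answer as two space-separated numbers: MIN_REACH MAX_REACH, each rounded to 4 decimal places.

Link lengths: [11.6, 6.6, 1.9]
max_reach = 11.6 + 6.6 + 1.9 = 20.1
L_max = max([11.6, 6.6, 1.9]) = 11.6
S (sum of others) = 20.1 - 11.6 = 8.5
min_reach = max(0, 11.6 - 8.5) = max(0, 3.1) = 3.1

Answer: 3.1000 20.1000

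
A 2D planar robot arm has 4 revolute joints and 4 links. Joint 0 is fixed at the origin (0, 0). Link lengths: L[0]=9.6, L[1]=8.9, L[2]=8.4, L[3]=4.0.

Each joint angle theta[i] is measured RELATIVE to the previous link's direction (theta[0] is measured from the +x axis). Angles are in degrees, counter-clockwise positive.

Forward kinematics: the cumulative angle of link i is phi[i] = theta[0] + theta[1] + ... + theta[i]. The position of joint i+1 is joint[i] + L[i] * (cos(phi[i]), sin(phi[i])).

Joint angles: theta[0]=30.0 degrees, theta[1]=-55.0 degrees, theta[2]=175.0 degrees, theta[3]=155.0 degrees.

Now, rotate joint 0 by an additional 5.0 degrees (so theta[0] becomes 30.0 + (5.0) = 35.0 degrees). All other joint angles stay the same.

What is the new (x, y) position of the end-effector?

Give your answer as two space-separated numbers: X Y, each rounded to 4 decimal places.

Answer: 11.1853 2.9482

Derivation:
joint[0] = (0.0000, 0.0000)  (base)
link 0: phi[0] = 35 = 35 deg
  cos(35 deg) = 0.8192, sin(35 deg) = 0.5736
  joint[1] = (0.0000, 0.0000) + 9.6 * (0.8192, 0.5736) = (0.0000 + 7.8639, 0.0000 + 5.5063) = (7.8639, 5.5063)
link 1: phi[1] = 35 + -55 = -20 deg
  cos(-20 deg) = 0.9397, sin(-20 deg) = -0.3420
  joint[2] = (7.8639, 5.5063) + 8.9 * (0.9397, -0.3420) = (7.8639 + 8.3633, 5.5063 + -3.0440) = (16.2271, 2.4624)
link 2: phi[2] = 35 + -55 + 175 = 155 deg
  cos(155 deg) = -0.9063, sin(155 deg) = 0.4226
  joint[3] = (16.2271, 2.4624) + 8.4 * (-0.9063, 0.4226) = (16.2271 + -7.6130, 2.4624 + 3.5500) = (8.6141, 6.0123)
link 3: phi[3] = 35 + -55 + 175 + 155 = 310 deg
  cos(310 deg) = 0.6428, sin(310 deg) = -0.7660
  joint[4] = (8.6141, 6.0123) + 4 * (0.6428, -0.7660) = (8.6141 + 2.5712, 6.0123 + -3.0642) = (11.1853, 2.9482)
End effector: (11.1853, 2.9482)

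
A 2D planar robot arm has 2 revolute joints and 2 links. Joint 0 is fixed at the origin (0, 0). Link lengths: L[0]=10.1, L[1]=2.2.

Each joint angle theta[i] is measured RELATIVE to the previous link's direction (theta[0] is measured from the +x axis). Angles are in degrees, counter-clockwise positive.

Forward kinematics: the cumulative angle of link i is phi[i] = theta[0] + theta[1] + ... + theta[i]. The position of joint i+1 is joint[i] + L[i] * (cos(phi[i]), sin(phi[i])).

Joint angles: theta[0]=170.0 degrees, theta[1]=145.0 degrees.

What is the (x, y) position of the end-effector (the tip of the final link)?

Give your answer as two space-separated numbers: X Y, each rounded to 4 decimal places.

Answer: -8.3909 0.1982

Derivation:
joint[0] = (0.0000, 0.0000)  (base)
link 0: phi[0] = 170 = 170 deg
  cos(170 deg) = -0.9848, sin(170 deg) = 0.1736
  joint[1] = (0.0000, 0.0000) + 10.1 * (-0.9848, 0.1736) = (0.0000 + -9.9466, 0.0000 + 1.7538) = (-9.9466, 1.7538)
link 1: phi[1] = 170 + 145 = 315 deg
  cos(315 deg) = 0.7071, sin(315 deg) = -0.7071
  joint[2] = (-9.9466, 1.7538) + 2.2 * (0.7071, -0.7071) = (-9.9466 + 1.5556, 1.7538 + -1.5556) = (-8.3909, 0.1982)
End effector: (-8.3909, 0.1982)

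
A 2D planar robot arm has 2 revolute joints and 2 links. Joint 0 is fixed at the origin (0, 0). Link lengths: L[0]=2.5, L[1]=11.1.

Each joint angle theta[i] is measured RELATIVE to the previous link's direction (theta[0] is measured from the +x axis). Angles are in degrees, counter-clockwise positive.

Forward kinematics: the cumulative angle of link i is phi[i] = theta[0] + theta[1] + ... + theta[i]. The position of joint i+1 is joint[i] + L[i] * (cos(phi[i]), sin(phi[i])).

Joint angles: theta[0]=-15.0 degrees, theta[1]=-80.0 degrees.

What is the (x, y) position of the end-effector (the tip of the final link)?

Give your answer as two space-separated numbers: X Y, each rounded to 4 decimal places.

joint[0] = (0.0000, 0.0000)  (base)
link 0: phi[0] = -15 = -15 deg
  cos(-15 deg) = 0.9659, sin(-15 deg) = -0.2588
  joint[1] = (0.0000, 0.0000) + 2.5 * (0.9659, -0.2588) = (0.0000 + 2.4148, 0.0000 + -0.6470) = (2.4148, -0.6470)
link 1: phi[1] = -15 + -80 = -95 deg
  cos(-95 deg) = -0.0872, sin(-95 deg) = -0.9962
  joint[2] = (2.4148, -0.6470) + 11.1 * (-0.0872, -0.9962) = (2.4148 + -0.9674, -0.6470 + -11.0578) = (1.4474, -11.7048)
End effector: (1.4474, -11.7048)

Answer: 1.4474 -11.7048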